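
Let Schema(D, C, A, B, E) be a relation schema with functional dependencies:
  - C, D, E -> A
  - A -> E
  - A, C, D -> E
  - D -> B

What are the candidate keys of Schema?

{C, D} never appear on the right of any FD, so every key must include all of them.
{A, C, D}⁺ = {A, B, C, D, E}, which is every attribute, so {A, C, D} is a candidate key.
{C, D, E}⁺ = {A, B, C, D, E}, which is every attribute, so {C, D, E} is a candidate key.
These are minimal and exhaustive — every other superkey contains one of them.

{A, C, D}, {C, D, E}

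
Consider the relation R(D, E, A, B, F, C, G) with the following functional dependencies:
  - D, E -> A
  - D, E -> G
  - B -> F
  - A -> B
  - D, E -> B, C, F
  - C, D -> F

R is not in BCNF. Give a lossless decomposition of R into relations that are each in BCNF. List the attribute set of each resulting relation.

Candidate key of the original relation: {D, E}.
Within {A, B, C, D, E, F, G}: {B}⁺ ∩ {A, B, C, D, E, F, G} = {B, F}, not the whole set, so B -> F violates BCNF; decompose into {B, F} and {A, B, C, D, E, G}.
{B, F} is in BCNF.
Within {A, B, C, D, E, G}: {A}⁺ ∩ {A, B, C, D, E, G} = {A, B}, not the whole set, so A -> B violates BCNF; decompose into {A, B} and {A, C, D, E, G}.
{A, B} is in BCNF.
{A, C, D, E, G} is in BCNF.

{A, B}; {A, C, D, E, G}; {B, F}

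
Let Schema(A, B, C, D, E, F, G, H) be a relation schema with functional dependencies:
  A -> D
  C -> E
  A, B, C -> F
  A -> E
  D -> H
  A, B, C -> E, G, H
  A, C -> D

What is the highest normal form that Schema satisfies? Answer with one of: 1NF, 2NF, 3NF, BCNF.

Candidate key: {A, B, C}. Prime attributes: {A, B, C}.
For A -> D we have {A}⁺ = {A, D, E, H}; {A} is not a superkey, so BCNF fails.
A -> D has non-prime {D} on the right and a non-superkey on the left, so 3NF fails.
Since {A} ⊂ {A, B, C} and {A}⁺ ⊇ {D, E, H} with {D, E, H} non-prime, there is a partial dependency; 2NF fails.

1NF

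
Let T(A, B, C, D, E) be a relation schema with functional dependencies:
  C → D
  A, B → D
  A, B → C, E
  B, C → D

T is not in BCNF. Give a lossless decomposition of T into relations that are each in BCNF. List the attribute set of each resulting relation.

Candidate key of the original relation: {A, B}.
{A, B, C, D, E}: {C} determines {C, D} here but is not a superkey — split on C → D, giving {C, D} and {A, B, C, E}.
{C, D} has no BCNF violation.
{A, B, C, E} has no BCNF violation.

{A, B, C, E}; {C, D}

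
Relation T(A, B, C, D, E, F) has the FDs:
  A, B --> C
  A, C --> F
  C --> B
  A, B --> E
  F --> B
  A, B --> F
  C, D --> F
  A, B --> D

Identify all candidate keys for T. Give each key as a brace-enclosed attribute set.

{A, B}, {A, C}, {A, F}

Attributes never on any right-hand side: {A} — every candidate key must contain it.
{A, B}⁺ = {A, B, C, D, E, F} — all of the relation — so {A, B} is a candidate key.
{A, C}⁺ = {A, B, C, D, E, F} — all of the relation — so {A, C} is a candidate key.
{A, F}⁺ = {A, B, C, D, E, F} — all of the relation — so {A, F} is a candidate key.
Any other superkey properly contains one of these, so there are no further candidate keys.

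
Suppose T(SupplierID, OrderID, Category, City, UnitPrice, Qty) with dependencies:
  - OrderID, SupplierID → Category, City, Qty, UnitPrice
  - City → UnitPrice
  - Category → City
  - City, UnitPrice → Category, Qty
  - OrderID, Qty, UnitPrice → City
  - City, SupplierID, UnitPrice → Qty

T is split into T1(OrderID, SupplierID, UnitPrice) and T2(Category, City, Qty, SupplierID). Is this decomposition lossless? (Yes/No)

No

The shared attributes are {SupplierID} and {SupplierID}⁺ = {SupplierID}.
T1 ⊄ {SupplierID} and T2 ⊄ {SupplierID}, so the split is lossy.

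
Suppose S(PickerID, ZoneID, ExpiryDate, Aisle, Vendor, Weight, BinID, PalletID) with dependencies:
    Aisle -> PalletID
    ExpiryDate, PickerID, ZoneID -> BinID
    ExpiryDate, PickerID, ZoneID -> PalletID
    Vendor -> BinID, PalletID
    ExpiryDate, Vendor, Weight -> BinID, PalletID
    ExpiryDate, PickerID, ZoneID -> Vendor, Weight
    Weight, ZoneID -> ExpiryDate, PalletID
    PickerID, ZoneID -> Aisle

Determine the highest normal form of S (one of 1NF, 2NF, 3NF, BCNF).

1NF

Candidate keys: {ExpiryDate, PickerID, ZoneID}, {PickerID, Weight, ZoneID}. Prime attributes: {ExpiryDate, PickerID, Weight, ZoneID}.
For Aisle -> PalletID we have {Aisle}⁺ = {Aisle, PalletID}; {Aisle} is not a superkey, so BCNF fails.
Aisle -> PalletID has non-prime {PalletID} on the right and a non-superkey on the left, so 3NF fails.
The proper key subset {PickerID, ZoneID} of {ExpiryDate, PickerID, ZoneID} determines non-prime {Aisle, PalletID}, so the relation is not even in 2NF.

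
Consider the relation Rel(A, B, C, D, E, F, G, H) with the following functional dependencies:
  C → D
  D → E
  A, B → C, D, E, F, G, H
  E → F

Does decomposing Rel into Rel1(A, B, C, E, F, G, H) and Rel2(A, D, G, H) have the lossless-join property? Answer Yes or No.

No

Rel1 ∩ Rel2 = {A, G, H}; its closure under F is {A, G, H}.
The closure covers neither Rel1 nor Rel2 entirely; the join is not lossless.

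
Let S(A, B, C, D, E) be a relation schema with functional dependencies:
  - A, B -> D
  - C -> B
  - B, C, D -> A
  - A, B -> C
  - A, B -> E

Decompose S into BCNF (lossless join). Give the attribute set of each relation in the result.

{A, C, D, E}; {B, C}

Candidate keys of the original relation: {A, B}, {A, C}, {C, D}.
Within {A, B, C, D, E}: {C}⁺ ∩ {A, B, C, D, E} = {B, C}, not the whole set, so C -> B violates BCNF; decompose into {B, C} and {A, C, D, E}.
{B, C}: every determinant is a superkey — BCNF.
{A, C, D, E}: every determinant is a superkey — BCNF.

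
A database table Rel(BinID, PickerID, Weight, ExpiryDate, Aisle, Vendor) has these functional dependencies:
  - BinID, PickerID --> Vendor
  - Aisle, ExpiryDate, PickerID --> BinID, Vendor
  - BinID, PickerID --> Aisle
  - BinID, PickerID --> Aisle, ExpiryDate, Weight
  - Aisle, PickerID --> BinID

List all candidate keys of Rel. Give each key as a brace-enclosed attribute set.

{PickerID} never appears on the right of any FD, so every key must include it.
{Aisle, PickerID}⁺ = {Aisle, BinID, ExpiryDate, PickerID, Vendor, Weight} — all of the relation — so {Aisle, PickerID} is a candidate key.
{BinID, PickerID}⁺ = {Aisle, BinID, ExpiryDate, PickerID, Vendor, Weight} — all of the relation — so {BinID, PickerID} is a candidate key.
Any other superkey properly contains one of these, so there are no further candidate keys.

{Aisle, PickerID}, {BinID, PickerID}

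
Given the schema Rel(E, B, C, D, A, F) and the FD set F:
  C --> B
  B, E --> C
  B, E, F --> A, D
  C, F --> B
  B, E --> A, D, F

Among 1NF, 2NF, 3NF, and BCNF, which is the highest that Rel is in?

3NF

Candidate keys: {B, E}, {C, E}. Prime attributes: {B, C, E}.
For C --> B we have {C}⁺ = {B, C}; {C} is not a superkey, so BCNF fails.
But every attribute on its right side ({B}) is prime, and the same holds for every other non-superkey FD, so 3NF still holds.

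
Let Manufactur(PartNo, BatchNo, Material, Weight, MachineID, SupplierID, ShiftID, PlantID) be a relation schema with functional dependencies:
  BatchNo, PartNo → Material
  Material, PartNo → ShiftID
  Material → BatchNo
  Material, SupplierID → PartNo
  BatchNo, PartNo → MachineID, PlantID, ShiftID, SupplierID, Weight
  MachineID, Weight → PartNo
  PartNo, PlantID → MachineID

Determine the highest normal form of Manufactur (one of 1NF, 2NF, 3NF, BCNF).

3NF

Candidate keys: {BatchNo, MachineID, Weight}, {BatchNo, PartNo}, {MachineID, Material, Weight}, {Material, PartNo}, {Material, SupplierID}. Prime attributes: {BatchNo, MachineID, Material, PartNo, SupplierID, Weight}.
Material → BatchNo: {Material}⁺ = {BatchNo, Material}, which is not all of the attributes, so the left side is not a superkey — BCNF is violated.
Since {BatchNo} ⊆ prime attributes and every other non-superkey FD also has a prime right side, the schema is in 3NF.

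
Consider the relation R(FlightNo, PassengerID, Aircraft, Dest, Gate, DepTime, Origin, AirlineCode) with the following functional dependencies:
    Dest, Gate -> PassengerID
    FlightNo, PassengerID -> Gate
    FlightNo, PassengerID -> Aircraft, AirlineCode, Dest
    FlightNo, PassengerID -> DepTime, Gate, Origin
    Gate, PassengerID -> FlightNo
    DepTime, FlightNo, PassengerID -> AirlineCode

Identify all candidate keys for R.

{Dest, Gate} is a candidate key since {Dest, Gate}⁺ = {Aircraft, AirlineCode, DepTime, Dest, FlightNo, Gate, Origin, PassengerID} covers every attribute.
{FlightNo, PassengerID} is a candidate key since {FlightNo, PassengerID}⁺ = {Aircraft, AirlineCode, DepTime, Dest, FlightNo, Gate, Origin, PassengerID} covers every attribute.
{Gate, PassengerID} is a candidate key since {Gate, PassengerID}⁺ = {Aircraft, AirlineCode, DepTime, Dest, FlightNo, Gate, Origin, PassengerID} covers every attribute.
No proper subset of any of these is a key, and no other minimal superkey exists.

{Dest, Gate}, {FlightNo, PassengerID}, {Gate, PassengerID}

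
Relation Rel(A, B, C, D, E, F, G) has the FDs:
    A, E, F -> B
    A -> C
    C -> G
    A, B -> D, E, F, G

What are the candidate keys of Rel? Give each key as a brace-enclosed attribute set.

{A, B}, {A, E, F}

{A} never appears on the right of any FD, so every key must include it.
Closure of {A, B} is {A, B, C, D, E, F, G}, the whole schema; {A, B} is a candidate key.
Closure of {A, E, F} is {A, B, C, D, E, F, G}, the whole schema; {A, E, F} is a candidate key.
These are minimal and exhaustive — every other superkey contains one of them.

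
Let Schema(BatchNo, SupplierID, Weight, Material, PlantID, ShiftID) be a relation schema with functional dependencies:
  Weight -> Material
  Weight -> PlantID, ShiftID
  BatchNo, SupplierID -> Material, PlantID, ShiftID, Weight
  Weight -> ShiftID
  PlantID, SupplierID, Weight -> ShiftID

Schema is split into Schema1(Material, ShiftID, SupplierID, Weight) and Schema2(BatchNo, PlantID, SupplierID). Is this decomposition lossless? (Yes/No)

The shared attributes are {SupplierID} and {SupplierID}⁺ = {SupplierID}.
The closure covers neither Schema1 nor Schema2 entirely; the join is not lossless.

No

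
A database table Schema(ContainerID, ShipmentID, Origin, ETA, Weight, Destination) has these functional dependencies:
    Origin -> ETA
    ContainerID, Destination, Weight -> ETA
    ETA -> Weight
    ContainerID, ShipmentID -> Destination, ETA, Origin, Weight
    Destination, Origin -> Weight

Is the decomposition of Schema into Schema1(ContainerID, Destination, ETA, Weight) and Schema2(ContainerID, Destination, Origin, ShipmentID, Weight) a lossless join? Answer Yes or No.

Yes

Common attributes: {ContainerID, Destination, Weight}; their closure is {ContainerID, Destination, ETA, Weight}.
Schema1 is contained in that closure, so Schema1 ∩ Schema2 -> Schema1 holds and the join is lossless.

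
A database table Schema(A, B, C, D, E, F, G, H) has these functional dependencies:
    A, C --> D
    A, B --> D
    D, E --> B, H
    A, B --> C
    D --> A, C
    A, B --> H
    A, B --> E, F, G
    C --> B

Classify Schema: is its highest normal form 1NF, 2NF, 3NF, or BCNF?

Candidate keys: {A, B}, {A, C}, {D}. Prime attributes: {A, B, C, D}.
C --> B: {C}⁺ = {B, C}, which is not all of the attributes, so the left side is not a superkey — BCNF is violated.
Its right-hand attributes {B} are all prime, as are those of every other non-superkey FD — the relation is in 3NF.

3NF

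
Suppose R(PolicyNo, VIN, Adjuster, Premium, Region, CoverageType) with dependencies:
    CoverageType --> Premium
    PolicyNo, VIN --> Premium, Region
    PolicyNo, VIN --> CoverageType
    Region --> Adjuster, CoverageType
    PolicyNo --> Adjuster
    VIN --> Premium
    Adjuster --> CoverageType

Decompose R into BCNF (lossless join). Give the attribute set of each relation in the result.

{Adjuster, CoverageType}; {Adjuster, Region}; {CoverageType, Premium}; {PolicyNo, Region, VIN}

Candidate key of the original relation: {PolicyNo, VIN}.
In {Adjuster, CoverageType, PolicyNo, Premium, Region, VIN}, {CoverageType} is not a superkey ({CoverageType}⁺ restricted to this set is {CoverageType, Premium}), so split on CoverageType --> Premium into {CoverageType, Premium} and {Adjuster, CoverageType, PolicyNo, Region, VIN}.
{CoverageType, Premium} has no BCNF violation.
In {Adjuster, CoverageType, PolicyNo, Region, VIN}, {Region} is not a superkey ({Region}⁺ restricted to this set is {Adjuster, CoverageType, Region}), so split on Region --> Adjuster, CoverageType into {Adjuster, CoverageType, Region} and {PolicyNo, Region, VIN}.
In {Adjuster, CoverageType, Region}, {Adjuster} is not a superkey ({Adjuster}⁺ restricted to this set is {Adjuster, CoverageType}), so split on Adjuster --> CoverageType into {Adjuster, CoverageType} and {Adjuster, Region}.
{Adjuster, CoverageType} has no BCNF violation.
{Adjuster, Region} has no BCNF violation.
{PolicyNo, Region, VIN} has no BCNF violation.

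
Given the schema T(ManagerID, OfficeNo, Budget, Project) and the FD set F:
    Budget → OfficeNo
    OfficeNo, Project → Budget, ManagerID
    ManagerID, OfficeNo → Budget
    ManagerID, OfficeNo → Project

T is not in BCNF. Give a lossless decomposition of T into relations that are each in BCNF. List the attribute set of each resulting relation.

{Budget, ManagerID, Project}; {Budget, OfficeNo}

Candidate keys of the original relation: {Budget, ManagerID}, {Budget, Project}, {ManagerID, OfficeNo}, {OfficeNo, Project}.
In {Budget, ManagerID, OfficeNo, Project}, {Budget} is not a superkey ({Budget}⁺ restricted to this set is {Budget, OfficeNo}), so split on Budget → OfficeNo into {Budget, OfficeNo} and {Budget, ManagerID, Project}.
{Budget, OfficeNo}: every determinant is a superkey — BCNF.
{Budget, ManagerID, Project}: every determinant is a superkey — BCNF.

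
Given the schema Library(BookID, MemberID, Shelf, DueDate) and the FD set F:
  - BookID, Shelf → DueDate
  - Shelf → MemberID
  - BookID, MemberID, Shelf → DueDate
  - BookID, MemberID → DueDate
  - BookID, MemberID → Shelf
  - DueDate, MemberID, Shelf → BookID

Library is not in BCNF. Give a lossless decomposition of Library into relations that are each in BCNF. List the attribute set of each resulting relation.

Candidate keys of the original relation: {BookID, MemberID}, {BookID, Shelf}, {DueDate, Shelf}.
Within {BookID, DueDate, MemberID, Shelf}: {Shelf}⁺ ∩ {BookID, DueDate, MemberID, Shelf} = {MemberID, Shelf}, not the whole set, so Shelf → MemberID violates BCNF; decompose into {MemberID, Shelf} and {BookID, DueDate, Shelf}.
{MemberID, Shelf} is in BCNF.
{BookID, DueDate, Shelf} is in BCNF.

{BookID, DueDate, Shelf}; {MemberID, Shelf}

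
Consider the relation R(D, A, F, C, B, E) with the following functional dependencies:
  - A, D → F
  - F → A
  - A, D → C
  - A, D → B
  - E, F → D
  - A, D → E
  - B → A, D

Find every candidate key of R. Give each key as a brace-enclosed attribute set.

{A, D}, {B}, {D, F}, {E, F}

{B} is a candidate key since {B}⁺ = {A, B, C, D, E, F} covers every attribute.
{A, D} is a candidate key since {A, D}⁺ = {A, B, C, D, E, F} covers every attribute.
{D, F} is a candidate key since {D, F}⁺ = {A, B, C, D, E, F} covers every attribute.
{E, F} is a candidate key since {E, F}⁺ = {A, B, C, D, E, F} covers every attribute.
Any other superkey properly contains one of these, so there are no further candidate keys.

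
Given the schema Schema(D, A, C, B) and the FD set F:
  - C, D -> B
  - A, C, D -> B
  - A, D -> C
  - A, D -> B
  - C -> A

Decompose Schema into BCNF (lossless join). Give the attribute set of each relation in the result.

{A, C}; {B, C, D}

Candidate keys of the original relation: {A, D}, {C, D}.
In {A, B, C, D}, {C} is not a superkey ({C}⁺ restricted to this set is {A, C}), so split on C -> A into {A, C} and {B, C, D}.
{A, C} is in BCNF.
{B, C, D} is in BCNF.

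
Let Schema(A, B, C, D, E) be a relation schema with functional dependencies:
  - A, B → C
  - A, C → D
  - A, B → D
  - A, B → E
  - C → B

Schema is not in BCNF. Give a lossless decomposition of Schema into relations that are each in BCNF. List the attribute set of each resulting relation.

Candidate keys of the original relation: {A, B}, {A, C}.
In {A, B, C, D, E}, {C} is not a superkey ({C}⁺ restricted to this set is {B, C}), so split on C → B into {B, C} and {A, C, D, E}.
{B, C} has no BCNF violation.
{A, C, D, E} has no BCNF violation.

{A, C, D, E}; {B, C}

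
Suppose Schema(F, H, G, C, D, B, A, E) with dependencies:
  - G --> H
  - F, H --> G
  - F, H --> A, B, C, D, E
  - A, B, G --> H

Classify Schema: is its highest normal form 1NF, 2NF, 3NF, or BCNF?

Candidate keys: {F, G}, {F, H}. Prime attributes: {F, G, H}.
G --> H: {G}⁺ = {G, H}, which is not all of the attributes, so the left side is not a superkey — BCNF is violated.
But every attribute on its right side ({H}) is prime, and the same holds for every other non-superkey FD, so 3NF still holds.

3NF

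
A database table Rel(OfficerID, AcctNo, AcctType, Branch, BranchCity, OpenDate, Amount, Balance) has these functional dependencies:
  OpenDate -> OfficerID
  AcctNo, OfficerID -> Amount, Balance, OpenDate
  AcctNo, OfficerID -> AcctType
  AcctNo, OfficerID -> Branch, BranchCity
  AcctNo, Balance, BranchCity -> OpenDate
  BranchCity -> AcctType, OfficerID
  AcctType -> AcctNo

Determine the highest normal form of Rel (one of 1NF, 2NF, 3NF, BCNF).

Candidate keys: {AcctNo, OfficerID}, {AcctNo, OpenDate}, {AcctType, OfficerID}, {AcctType, OpenDate}, {BranchCity}. Prime attributes: {AcctNo, AcctType, BranchCity, OfficerID, OpenDate}.
OpenDate -> OfficerID: {OpenDate}⁺ = {OfficerID, OpenDate}, which is not all of the attributes, so the left side is not a superkey — BCNF is violated.
Its right-hand attributes {OfficerID} are all prime, as are those of every other non-superkey FD — the relation is in 3NF.

3NF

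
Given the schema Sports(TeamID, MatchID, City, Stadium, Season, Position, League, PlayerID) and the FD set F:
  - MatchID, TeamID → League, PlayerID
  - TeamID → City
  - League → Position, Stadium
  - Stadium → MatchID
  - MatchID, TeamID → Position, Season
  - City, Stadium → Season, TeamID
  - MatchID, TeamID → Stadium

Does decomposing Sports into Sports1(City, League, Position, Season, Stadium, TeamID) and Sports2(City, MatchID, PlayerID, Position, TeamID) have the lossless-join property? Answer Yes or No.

Common attributes: {City, Position, TeamID}; their closure is {City, Position, TeamID}.
Neither Sports1 nor Sports2 is contained in that closure, so the decomposition is lossy.

No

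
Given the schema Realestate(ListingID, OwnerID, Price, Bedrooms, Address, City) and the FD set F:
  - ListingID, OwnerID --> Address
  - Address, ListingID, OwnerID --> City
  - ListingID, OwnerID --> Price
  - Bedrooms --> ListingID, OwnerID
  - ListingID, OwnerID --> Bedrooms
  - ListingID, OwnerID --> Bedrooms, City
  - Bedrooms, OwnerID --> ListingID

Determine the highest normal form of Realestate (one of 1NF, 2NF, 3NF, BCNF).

Candidate keys: {Bedrooms}, {ListingID, OwnerID}. Prime attributes: {Bedrooms, ListingID, OwnerID}.
Each dependency's left side is a superkey — BCNF holds.

BCNF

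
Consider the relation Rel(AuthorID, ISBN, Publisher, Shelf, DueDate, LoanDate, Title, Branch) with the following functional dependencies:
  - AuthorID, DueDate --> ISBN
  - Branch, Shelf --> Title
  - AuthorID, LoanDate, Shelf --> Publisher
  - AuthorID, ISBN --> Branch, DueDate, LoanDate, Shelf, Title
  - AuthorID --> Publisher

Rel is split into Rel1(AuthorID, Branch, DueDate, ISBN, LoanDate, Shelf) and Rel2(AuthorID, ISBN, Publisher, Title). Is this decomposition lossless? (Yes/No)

Common attributes: {AuthorID, ISBN}; their closure is {AuthorID, Branch, DueDate, ISBN, LoanDate, Publisher, Shelf, Title}.
This includes all of Rel1, so the common attributes are a superkey of Rel1 — the join is lossless.

Yes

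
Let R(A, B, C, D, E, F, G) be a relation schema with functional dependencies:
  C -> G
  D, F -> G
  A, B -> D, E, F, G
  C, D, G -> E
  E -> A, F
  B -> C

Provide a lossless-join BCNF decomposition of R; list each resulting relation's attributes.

Candidate keys of the original relation: {A, B}, {B, D}, {B, E}.
Within {A, B, C, D, E, F, G}: {C}⁺ ∩ {A, B, C, D, E, F, G} = {C, G}, not the whole set, so C -> G violates BCNF; decompose into {C, G} and {A, B, C, D, E, F}.
{C, G} has no BCNF violation.
Within {A, B, C, D, E, F}: {E}⁺ ∩ {A, B, C, D, E, F} = {A, E, F}, not the whole set, so E -> A, F violates BCNF; decompose into {A, E, F} and {B, C, D, E}.
{A, E, F} has no BCNF violation.
Within {B, C, D, E}: {B}⁺ ∩ {B, C, D, E} = {B, C}, not the whole set, so B -> C violates BCNF; decompose into {B, C} and {B, D, E}.
{B, C} has no BCNF violation.
{B, D, E} has no BCNF violation.

{A, E, F}; {B, C}; {B, D, E}; {C, G}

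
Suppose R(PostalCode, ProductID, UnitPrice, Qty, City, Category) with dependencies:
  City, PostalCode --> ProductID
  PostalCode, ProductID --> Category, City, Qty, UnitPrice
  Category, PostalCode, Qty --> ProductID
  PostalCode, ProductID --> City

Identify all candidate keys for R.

{Category, PostalCode, Qty}, {City, PostalCode}, {PostalCode, ProductID}

{PostalCode} never appears on the right of any FD, so every key must include it.
{City, PostalCode} is a candidate key since {City, PostalCode}⁺ = {Category, City, PostalCode, ProductID, Qty, UnitPrice} covers every attribute.
{PostalCode, ProductID} is a candidate key since {PostalCode, ProductID}⁺ = {Category, City, PostalCode, ProductID, Qty, UnitPrice} covers every attribute.
{Category, PostalCode, Qty} is a candidate key since {Category, PostalCode, Qty}⁺ = {Category, City, PostalCode, ProductID, Qty, UnitPrice} covers every attribute.
These are minimal and exhaustive — every other superkey contains one of them.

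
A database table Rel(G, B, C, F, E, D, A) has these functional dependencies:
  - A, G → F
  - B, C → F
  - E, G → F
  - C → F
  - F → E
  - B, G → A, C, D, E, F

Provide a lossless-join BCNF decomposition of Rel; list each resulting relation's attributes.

Candidate key of the original relation: {B, G}.
{A, B, C, D, E, F, G}: {A, G} determines {A, E, F, G} here but is not a superkey — split on A, G → E, F, giving {A, E, F, G} and {A, B, C, D, G}.
{A, E, F, G}: {E, G} determines {E, F, G} here but is not a superkey — split on E, G → F, giving {E, F, G} and {A, E, G}.
{E, F, G}: {F} determines {E, F} here but is not a superkey — split on F → E, giving {E, F} and {F, G}.
{E, F} is in BCNF.
{F, G} is in BCNF.
{A, E, G} is in BCNF.
{A, B, C, D, G} is in BCNF.

{A, B, C, D, G}; {A, E, G}; {E, F}; {F, G}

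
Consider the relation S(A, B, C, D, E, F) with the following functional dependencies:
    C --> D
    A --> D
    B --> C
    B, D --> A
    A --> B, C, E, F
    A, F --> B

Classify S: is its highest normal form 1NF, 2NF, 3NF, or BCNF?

Candidate keys: {A}, {B}. Prime attributes: {A, B}.
C --> D: {C}⁺ = {C, D}, which is not all of the attributes, so the left side is not a superkey — BCNF is violated.
C --> D has non-prime {D} on the right and a non-superkey on the left, so 3NF fails.
With only single-attribute keys there can be no partial dependency, so 2NF holds.

2NF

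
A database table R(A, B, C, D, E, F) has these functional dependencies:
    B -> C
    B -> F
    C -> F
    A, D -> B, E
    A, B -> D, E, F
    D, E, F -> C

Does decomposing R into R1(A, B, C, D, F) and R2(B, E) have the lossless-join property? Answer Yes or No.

No

R1 ∩ R2 = {B}; its closure under F is {B, C, F}.
Neither R1 nor R2 is contained in that closure, so the decomposition is lossy.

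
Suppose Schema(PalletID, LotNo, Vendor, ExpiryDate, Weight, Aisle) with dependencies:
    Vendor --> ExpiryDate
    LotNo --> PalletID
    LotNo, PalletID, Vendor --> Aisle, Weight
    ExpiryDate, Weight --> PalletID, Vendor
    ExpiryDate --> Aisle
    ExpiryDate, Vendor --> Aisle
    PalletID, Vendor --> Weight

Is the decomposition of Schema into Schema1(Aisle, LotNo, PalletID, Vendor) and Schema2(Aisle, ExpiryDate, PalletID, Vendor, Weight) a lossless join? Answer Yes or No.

Yes

Common attributes: {Aisle, PalletID, Vendor}; their closure is {Aisle, ExpiryDate, PalletID, Vendor, Weight}.
Since Schema2 ⊆ {Aisle, ExpiryDate, PalletID, Vendor, Weight}, the intersection is a superkey of Schema2; the decomposition is lossless.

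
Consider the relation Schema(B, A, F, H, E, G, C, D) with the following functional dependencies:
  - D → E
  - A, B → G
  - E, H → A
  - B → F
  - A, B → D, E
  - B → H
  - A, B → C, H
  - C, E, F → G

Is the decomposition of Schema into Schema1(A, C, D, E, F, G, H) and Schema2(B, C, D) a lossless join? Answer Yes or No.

Common attributes: {C, D}; their closure is {C, D, E}.
Neither Schema1 nor Schema2 is contained in that closure, so the decomposition is lossy.

No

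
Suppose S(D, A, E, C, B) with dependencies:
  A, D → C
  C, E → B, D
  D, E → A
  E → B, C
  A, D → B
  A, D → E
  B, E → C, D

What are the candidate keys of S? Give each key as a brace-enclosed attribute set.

{A, D}, {E}

Closure of {E} is {A, B, C, D, E}, the whole schema; {E} is a candidate key.
Closure of {A, D} is {A, B, C, D, E}, the whole schema; {A, D} is a candidate key.
Any other superkey properly contains one of these, so there are no further candidate keys.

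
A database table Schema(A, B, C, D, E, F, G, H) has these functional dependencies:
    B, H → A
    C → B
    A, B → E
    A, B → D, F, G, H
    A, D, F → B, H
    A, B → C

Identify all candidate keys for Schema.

{A, B}, {A, C}, {A, D, F}, {B, H}, {C, H}

{A, B}⁺ = {A, B, C, D, E, F, G, H}, which is every attribute, so {A, B} is a candidate key.
{A, C}⁺ = {A, B, C, D, E, F, G, H}, which is every attribute, so {A, C} is a candidate key.
{B, H}⁺ = {A, B, C, D, E, F, G, H}, which is every attribute, so {B, H} is a candidate key.
{C, H}⁺ = {A, B, C, D, E, F, G, H}, which is every attribute, so {C, H} is a candidate key.
{A, D, F}⁺ = {A, B, C, D, E, F, G, H}, which is every attribute, so {A, D, F} is a candidate key.
No proper subset of any of these is a key, and no other minimal superkey exists.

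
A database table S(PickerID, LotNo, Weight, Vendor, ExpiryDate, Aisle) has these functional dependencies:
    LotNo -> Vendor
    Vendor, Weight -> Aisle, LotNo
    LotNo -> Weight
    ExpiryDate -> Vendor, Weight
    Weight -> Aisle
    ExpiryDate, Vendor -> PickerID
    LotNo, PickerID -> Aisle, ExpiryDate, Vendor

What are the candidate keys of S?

{ExpiryDate}, {LotNo, PickerID}, {PickerID, Vendor, Weight}

{ExpiryDate}⁺ = {Aisle, ExpiryDate, LotNo, PickerID, Vendor, Weight}, which is every attribute, so {ExpiryDate} is a candidate key.
{LotNo, PickerID}⁺ = {Aisle, ExpiryDate, LotNo, PickerID, Vendor, Weight}, which is every attribute, so {LotNo, PickerID} is a candidate key.
{PickerID, Vendor, Weight}⁺ = {Aisle, ExpiryDate, LotNo, PickerID, Vendor, Weight}, which is every attribute, so {PickerID, Vendor, Weight} is a candidate key.
Any other superkey properly contains one of these, so there are no further candidate keys.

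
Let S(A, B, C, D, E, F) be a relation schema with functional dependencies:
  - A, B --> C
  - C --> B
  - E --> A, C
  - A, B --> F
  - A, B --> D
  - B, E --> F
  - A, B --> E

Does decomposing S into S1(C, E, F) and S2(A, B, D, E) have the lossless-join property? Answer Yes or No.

Yes

The shared attributes are {E} and {E}⁺ = {A, B, C, D, E, F}.
Since S1 ⊆ {A, B, C, D, E, F}, the intersection is a superkey of S1; the decomposition is lossless.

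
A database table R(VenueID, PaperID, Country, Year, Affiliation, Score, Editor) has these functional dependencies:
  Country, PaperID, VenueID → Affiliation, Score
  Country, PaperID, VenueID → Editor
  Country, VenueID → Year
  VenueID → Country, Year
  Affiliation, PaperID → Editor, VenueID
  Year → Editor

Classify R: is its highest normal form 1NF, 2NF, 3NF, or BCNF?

Candidate keys: {Affiliation, PaperID}, {PaperID, VenueID}. Prime attributes: {Affiliation, PaperID, VenueID}.
For Country, VenueID → Year we have {Country, VenueID}⁺ = {Country, Editor, VenueID, Year}; {Country, VenueID} is not a superkey, so BCNF fails.
Country, VenueID → Year determines the non-prime attribute {Year} from a non-superkey — 3NF is violated.
{VenueID} is a proper subset of the key {PaperID, VenueID}, and {VenueID}⁺ contains the non-prime attributes {Country, Editor, Year} — a partial dependency, so 2NF is violated.

1NF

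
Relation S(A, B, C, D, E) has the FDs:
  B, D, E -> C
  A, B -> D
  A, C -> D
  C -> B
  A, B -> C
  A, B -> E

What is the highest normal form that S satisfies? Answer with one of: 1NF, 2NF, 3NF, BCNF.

3NF

Candidate keys: {A, B}, {A, C}. Prime attributes: {A, B, C}.
For B, D, E -> C we have {B, D, E}⁺ = {B, C, D, E}; {B, D, E} is not a superkey, so BCNF fails.
Its right-hand attributes {C} are all prime, as are those of every other non-superkey FD — the relation is in 3NF.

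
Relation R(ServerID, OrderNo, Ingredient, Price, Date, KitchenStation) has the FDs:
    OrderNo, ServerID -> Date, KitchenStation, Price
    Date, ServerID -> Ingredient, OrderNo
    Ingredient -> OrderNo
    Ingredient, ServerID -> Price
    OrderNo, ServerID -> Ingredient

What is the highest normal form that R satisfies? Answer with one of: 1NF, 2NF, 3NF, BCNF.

3NF

Candidate keys: {Date, ServerID}, {Ingredient, ServerID}, {OrderNo, ServerID}. Prime attributes: {Date, Ingredient, OrderNo, ServerID}.
Ingredient -> OrderNo: {Ingredient}⁺ = {Ingredient, OrderNo}, which is not all of the attributes, so the left side is not a superkey — BCNF is violated.
But every attribute on its right side ({OrderNo}) is prime, and the same holds for every other non-superkey FD, so 3NF still holds.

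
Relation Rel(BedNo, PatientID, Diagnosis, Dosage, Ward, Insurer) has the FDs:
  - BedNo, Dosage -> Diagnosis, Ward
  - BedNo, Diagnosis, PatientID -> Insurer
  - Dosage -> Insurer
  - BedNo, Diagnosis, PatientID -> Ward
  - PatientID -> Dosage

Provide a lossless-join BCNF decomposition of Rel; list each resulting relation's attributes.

Candidate key of the original relation: {BedNo, PatientID}.
{BedNo, Diagnosis, Dosage, Insurer, PatientID, Ward}: {BedNo, Dosage} determines {BedNo, Diagnosis, Dosage, Insurer, Ward} here but is not a superkey — split on BedNo, Dosage -> Diagnosis, Insurer, Ward, giving {BedNo, Diagnosis, Dosage, Insurer, Ward} and {BedNo, Dosage, PatientID}.
{BedNo, Diagnosis, Dosage, Insurer, Ward}: {Dosage} determines {Dosage, Insurer} here but is not a superkey — split on Dosage -> Insurer, giving {Dosage, Insurer} and {BedNo, Diagnosis, Dosage, Ward}.
{Dosage, Insurer} is in BCNF.
{BedNo, Diagnosis, Dosage, Ward} is in BCNF.
{BedNo, Dosage, PatientID}: {PatientID} determines {Dosage, PatientID} here but is not a superkey — split on PatientID -> Dosage, giving {Dosage, PatientID} and {BedNo, PatientID}.
{Dosage, PatientID} is in BCNF.
{BedNo, PatientID} is in BCNF.

{BedNo, Diagnosis, Dosage, Ward}; {BedNo, PatientID}; {Dosage, Insurer}; {Dosage, PatientID}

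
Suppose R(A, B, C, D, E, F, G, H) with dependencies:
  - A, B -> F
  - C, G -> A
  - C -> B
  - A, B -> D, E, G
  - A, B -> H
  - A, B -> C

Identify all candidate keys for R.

Closure of {A, B} is {A, B, C, D, E, F, G, H}, the whole schema; {A, B} is a candidate key.
Closure of {A, C} is {A, B, C, D, E, F, G, H}, the whole schema; {A, C} is a candidate key.
Closure of {C, G} is {A, B, C, D, E, F, G, H}, the whole schema; {C, G} is a candidate key.
No proper subset of any of these is a key, and no other minimal superkey exists.

{A, B}, {A, C}, {C, G}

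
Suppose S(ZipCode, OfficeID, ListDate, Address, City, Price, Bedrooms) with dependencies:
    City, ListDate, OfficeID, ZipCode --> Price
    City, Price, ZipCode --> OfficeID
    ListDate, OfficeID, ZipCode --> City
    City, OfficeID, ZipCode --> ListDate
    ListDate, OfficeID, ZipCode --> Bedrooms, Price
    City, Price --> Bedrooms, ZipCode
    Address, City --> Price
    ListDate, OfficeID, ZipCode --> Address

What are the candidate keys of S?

{Address, City}, {City, OfficeID, ZipCode}, {City, Price}, {ListDate, OfficeID, ZipCode}

{Address, City}⁺ = {Address, Bedrooms, City, ListDate, OfficeID, Price, ZipCode}, which is every attribute, so {Address, City} is a candidate key.
{City, Price}⁺ = {Address, Bedrooms, City, ListDate, OfficeID, Price, ZipCode}, which is every attribute, so {City, Price} is a candidate key.
{City, OfficeID, ZipCode}⁺ = {Address, Bedrooms, City, ListDate, OfficeID, Price, ZipCode}, which is every attribute, so {City, OfficeID, ZipCode} is a candidate key.
{ListDate, OfficeID, ZipCode}⁺ = {Address, Bedrooms, City, ListDate, OfficeID, Price, ZipCode}, which is every attribute, so {ListDate, OfficeID, ZipCode} is a candidate key.
Any other superkey properly contains one of these, so there are no further candidate keys.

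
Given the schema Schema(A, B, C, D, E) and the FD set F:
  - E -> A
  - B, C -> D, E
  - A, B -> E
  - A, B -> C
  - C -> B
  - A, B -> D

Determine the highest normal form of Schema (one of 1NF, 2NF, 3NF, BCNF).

Candidate keys: {A, B}, {B, E}, {C}. Prime attributes: {A, B, C, E}.
E -> A: {E}⁺ = {A, E}, which is not all of the attributes, so the left side is not a superkey — BCNF is violated.
Its right-hand attributes {A} are all prime, as are those of every other non-superkey FD — the relation is in 3NF.

3NF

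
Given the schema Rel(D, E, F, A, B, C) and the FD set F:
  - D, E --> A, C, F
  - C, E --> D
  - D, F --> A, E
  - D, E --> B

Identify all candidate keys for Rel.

{C, E}, {D, E}, {D, F}

{C, E}⁺ = {A, B, C, D, E, F} — all of the relation — so {C, E} is a candidate key.
{D, E}⁺ = {A, B, C, D, E, F} — all of the relation — so {D, E} is a candidate key.
{D, F}⁺ = {A, B, C, D, E, F} — all of the relation — so {D, F} is a candidate key.
No proper subset of any of these is a key, and no other minimal superkey exists.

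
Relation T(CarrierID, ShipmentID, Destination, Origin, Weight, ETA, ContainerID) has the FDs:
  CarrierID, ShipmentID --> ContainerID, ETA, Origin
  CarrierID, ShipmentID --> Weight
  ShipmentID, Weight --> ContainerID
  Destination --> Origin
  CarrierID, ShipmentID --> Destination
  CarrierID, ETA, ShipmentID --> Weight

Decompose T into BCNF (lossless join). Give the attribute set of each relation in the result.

Candidate key of the original relation: {CarrierID, ShipmentID}.
In {CarrierID, ContainerID, Destination, ETA, Origin, ShipmentID, Weight}, {ShipmentID, Weight} is not a superkey ({ShipmentID, Weight}⁺ restricted to this set is {ContainerID, ShipmentID, Weight}), so split on ShipmentID, Weight --> ContainerID into {ContainerID, ShipmentID, Weight} and {CarrierID, Destination, ETA, Origin, ShipmentID, Weight}.
{ContainerID, ShipmentID, Weight}: every determinant is a superkey — BCNF.
In {CarrierID, Destination, ETA, Origin, ShipmentID, Weight}, {Destination} is not a superkey ({Destination}⁺ restricted to this set is {Destination, Origin}), so split on Destination --> Origin into {Destination, Origin} and {CarrierID, Destination, ETA, ShipmentID, Weight}.
{Destination, Origin}: every determinant is a superkey — BCNF.
{CarrierID, Destination, ETA, ShipmentID, Weight}: every determinant is a superkey — BCNF.

{CarrierID, Destination, ETA, ShipmentID, Weight}; {ContainerID, ShipmentID, Weight}; {Destination, Origin}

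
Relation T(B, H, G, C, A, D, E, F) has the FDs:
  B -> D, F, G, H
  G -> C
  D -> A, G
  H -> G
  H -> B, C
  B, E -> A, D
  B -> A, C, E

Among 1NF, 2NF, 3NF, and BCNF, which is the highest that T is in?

Candidate keys: {B}, {H}. Prime attributes: {B, H}.
For G -> C we have {G}⁺ = {C, G}; {G} is not a superkey, so BCNF fails.
Because {C} is non-prime and the left side of G -> C is not a superkey, the relation is not in 3NF.
All keys have size 1, which rules out partial dependencies — 2NF is satisfied.

2NF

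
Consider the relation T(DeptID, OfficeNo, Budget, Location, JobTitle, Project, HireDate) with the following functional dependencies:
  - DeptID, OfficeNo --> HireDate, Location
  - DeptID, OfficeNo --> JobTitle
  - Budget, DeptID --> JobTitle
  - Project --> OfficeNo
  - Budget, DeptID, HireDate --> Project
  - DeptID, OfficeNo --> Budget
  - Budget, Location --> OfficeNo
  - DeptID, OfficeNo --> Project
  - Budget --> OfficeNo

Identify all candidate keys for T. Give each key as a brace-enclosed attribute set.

No FD produces {DeptID}, so it must be in every candidate key.
{Budget, DeptID} is a candidate key since {Budget, DeptID}⁺ = {Budget, DeptID, HireDate, JobTitle, Location, OfficeNo, Project} covers every attribute.
{DeptID, OfficeNo} is a candidate key since {DeptID, OfficeNo}⁺ = {Budget, DeptID, HireDate, JobTitle, Location, OfficeNo, Project} covers every attribute.
{DeptID, Project} is a candidate key since {DeptID, Project}⁺ = {Budget, DeptID, HireDate, JobTitle, Location, OfficeNo, Project} covers every attribute.
Any other superkey properly contains one of these, so there are no further candidate keys.

{Budget, DeptID}, {DeptID, OfficeNo}, {DeptID, Project}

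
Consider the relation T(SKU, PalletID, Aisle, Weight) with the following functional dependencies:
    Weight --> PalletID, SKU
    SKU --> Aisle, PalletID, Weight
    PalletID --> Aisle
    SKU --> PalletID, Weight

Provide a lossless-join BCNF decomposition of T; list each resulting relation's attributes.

Candidate keys of the original relation: {SKU}, {Weight}.
Within {Aisle, PalletID, SKU, Weight}: {PalletID}⁺ ∩ {Aisle, PalletID, SKU, Weight} = {Aisle, PalletID}, not the whole set, so PalletID --> Aisle violates BCNF; decompose into {Aisle, PalletID} and {PalletID, SKU, Weight}.
{Aisle, PalletID} has no BCNF violation.
{PalletID, SKU, Weight} has no BCNF violation.

{Aisle, PalletID}; {PalletID, SKU, Weight}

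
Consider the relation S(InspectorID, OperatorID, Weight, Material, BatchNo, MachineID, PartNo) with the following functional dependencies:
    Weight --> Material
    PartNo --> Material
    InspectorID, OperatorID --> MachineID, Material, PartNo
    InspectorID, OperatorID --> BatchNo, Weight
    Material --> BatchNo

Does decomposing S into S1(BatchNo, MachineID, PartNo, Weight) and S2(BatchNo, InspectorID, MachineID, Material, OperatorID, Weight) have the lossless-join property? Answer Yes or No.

Common attributes: {BatchNo, MachineID, Weight}; their closure is {BatchNo, MachineID, Material, Weight}.
S1 ⊄ {BatchNo, MachineID, Material, Weight} and S2 ⊄ {BatchNo, MachineID, Material, Weight}, so the split is lossy.

No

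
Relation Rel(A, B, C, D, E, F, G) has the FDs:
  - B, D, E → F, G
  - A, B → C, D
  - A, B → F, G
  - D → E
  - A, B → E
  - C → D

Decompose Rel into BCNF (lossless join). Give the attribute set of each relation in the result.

Candidate key of the original relation: {A, B}.
In {A, B, C, D, E, F, G}, {B, D, E} is not a superkey ({B, D, E}⁺ restricted to this set is {B, D, E, F, G}), so split on B, D, E → F, G into {B, D, E, F, G} and {A, B, C, D, E}.
In {B, D, E, F, G}, {D} is not a superkey ({D}⁺ restricted to this set is {D, E}), so split on D → E into {D, E} and {B, D, F, G}.
{D, E} is in BCNF.
{B, D, F, G} is in BCNF.
In {A, B, C, D, E}, {D} is not a superkey ({D}⁺ restricted to this set is {D, E}), so split on D → E into {D, E} and {A, B, C, D}.
{D, E} is in BCNF.
In {A, B, C, D}, {C} is not a superkey ({C}⁺ restricted to this set is {C, D}), so split on C → D into {C, D} and {A, B, C}.
{C, D} is in BCNF.
{A, B, C} is in BCNF.

{A, B, C}; {B, D, F, G}; {C, D}; {D, E}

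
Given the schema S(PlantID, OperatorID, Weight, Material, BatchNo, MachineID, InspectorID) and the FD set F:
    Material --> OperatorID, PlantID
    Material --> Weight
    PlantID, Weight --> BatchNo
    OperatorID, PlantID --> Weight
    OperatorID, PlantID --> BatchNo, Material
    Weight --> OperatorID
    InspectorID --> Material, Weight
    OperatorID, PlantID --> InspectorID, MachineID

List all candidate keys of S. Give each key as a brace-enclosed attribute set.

{InspectorID}, {Material}, {OperatorID, PlantID}, {PlantID, Weight}

Closure of {InspectorID} is {BatchNo, InspectorID, MachineID, Material, OperatorID, PlantID, Weight}, the whole schema; {InspectorID} is a candidate key.
Closure of {Material} is {BatchNo, InspectorID, MachineID, Material, OperatorID, PlantID, Weight}, the whole schema; {Material} is a candidate key.
Closure of {OperatorID, PlantID} is {BatchNo, InspectorID, MachineID, Material, OperatorID, PlantID, Weight}, the whole schema; {OperatorID, PlantID} is a candidate key.
Closure of {PlantID, Weight} is {BatchNo, InspectorID, MachineID, Material, OperatorID, PlantID, Weight}, the whole schema; {PlantID, Weight} is a candidate key.
These are minimal and exhaustive — every other superkey contains one of them.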